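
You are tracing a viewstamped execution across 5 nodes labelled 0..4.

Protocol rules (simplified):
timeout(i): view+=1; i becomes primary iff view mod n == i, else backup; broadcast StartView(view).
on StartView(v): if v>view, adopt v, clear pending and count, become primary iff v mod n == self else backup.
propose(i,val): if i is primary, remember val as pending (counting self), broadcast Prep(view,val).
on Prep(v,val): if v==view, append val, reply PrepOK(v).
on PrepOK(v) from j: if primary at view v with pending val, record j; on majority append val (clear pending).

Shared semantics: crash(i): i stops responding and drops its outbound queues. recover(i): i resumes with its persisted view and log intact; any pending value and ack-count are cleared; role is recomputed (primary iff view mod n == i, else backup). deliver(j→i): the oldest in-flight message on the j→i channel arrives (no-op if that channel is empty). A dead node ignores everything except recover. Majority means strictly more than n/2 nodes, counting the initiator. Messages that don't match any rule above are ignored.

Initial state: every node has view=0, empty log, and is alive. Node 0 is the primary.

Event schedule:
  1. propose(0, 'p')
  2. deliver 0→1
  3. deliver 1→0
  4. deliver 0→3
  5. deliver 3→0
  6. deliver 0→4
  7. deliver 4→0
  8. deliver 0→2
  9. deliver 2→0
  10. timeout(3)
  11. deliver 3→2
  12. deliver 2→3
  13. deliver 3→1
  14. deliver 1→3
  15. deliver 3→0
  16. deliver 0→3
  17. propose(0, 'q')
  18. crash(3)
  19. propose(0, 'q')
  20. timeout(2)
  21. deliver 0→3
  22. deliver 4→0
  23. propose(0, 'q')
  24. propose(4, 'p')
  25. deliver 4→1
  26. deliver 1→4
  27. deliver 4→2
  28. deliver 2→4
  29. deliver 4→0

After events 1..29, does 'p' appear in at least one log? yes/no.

[1] propose(0,'p') → ∅
[2] deliver 0→1 → N1(back v0 [p])
[3] deliver 1→0 → ∅
[4] deliver 0→3 → N3(back v0 [p])
[5] deliver 3→0 → N0(prim v0 [p])
[6] deliver 0→4 → N4(back v0 [p])
[7] deliver 4→0 → ∅
[8] deliver 0→2 → N2(back v0 [p])
[9] deliver 2→0 → ∅
[10] timeout(3) → N3(back v1 [p])
[11] deliver 3→2 → N2(back v1 [p])
[12] deliver 2→3 → ∅
[13] deliver 3→1 → N1(prim v1 [p])
[14] deliver 1→3 → ∅
[15] deliver 3→0 → N0(back v1 [p])
[16] deliver 0→3 → ∅
[17] propose(0,'q') → ∅
[18] crash(3) → N3(✗back v1 [p])
[19] propose(0,'q') → ∅
[20] timeout(2) → N2(prim v2 [p])
[21] deliver 0→3 → ∅
[22] deliver 4→0 → ∅
[23] propose(0,'q') → ∅
[24] propose(4,'p') → ∅
[25] deliver 4→1 → ∅
[26] deliver 1→4 → ∅
[27] deliver 4→2 → ∅
[28] deliver 2→4 → N4(back v2 [p])
[29] deliver 4→0 → ∅

yes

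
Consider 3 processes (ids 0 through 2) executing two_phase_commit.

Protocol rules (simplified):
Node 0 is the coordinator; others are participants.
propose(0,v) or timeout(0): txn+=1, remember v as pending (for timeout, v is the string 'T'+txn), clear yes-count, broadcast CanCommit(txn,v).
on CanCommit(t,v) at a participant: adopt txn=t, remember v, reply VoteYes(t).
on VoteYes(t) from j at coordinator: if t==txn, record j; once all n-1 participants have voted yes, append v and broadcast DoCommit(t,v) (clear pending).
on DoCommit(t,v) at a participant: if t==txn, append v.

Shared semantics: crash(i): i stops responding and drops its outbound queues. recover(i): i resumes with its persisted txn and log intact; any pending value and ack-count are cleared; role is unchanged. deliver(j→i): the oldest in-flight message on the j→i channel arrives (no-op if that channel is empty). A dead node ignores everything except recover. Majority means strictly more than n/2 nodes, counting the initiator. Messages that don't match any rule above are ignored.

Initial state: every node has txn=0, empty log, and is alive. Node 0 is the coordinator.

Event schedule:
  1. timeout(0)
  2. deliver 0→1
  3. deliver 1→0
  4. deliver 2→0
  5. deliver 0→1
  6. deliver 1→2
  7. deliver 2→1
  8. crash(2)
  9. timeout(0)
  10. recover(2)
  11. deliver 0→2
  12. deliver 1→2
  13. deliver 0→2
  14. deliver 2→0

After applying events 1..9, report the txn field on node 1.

1

step 1 timeout(0): 0={coor,t=1,log=-}
step 2 deliver 0→1: 1={part,t=1,log=-}
step 3 deliver 1→0: —
step 4 deliver 2→0: —
step 5 deliver 0→1: —
step 6 deliver 1→2: —
step 7 deliver 2→1: —
step 8 crash(2): 2={✗part,t=0,log=-}
step 9 timeout(0): 0={coor,t=2,log=-}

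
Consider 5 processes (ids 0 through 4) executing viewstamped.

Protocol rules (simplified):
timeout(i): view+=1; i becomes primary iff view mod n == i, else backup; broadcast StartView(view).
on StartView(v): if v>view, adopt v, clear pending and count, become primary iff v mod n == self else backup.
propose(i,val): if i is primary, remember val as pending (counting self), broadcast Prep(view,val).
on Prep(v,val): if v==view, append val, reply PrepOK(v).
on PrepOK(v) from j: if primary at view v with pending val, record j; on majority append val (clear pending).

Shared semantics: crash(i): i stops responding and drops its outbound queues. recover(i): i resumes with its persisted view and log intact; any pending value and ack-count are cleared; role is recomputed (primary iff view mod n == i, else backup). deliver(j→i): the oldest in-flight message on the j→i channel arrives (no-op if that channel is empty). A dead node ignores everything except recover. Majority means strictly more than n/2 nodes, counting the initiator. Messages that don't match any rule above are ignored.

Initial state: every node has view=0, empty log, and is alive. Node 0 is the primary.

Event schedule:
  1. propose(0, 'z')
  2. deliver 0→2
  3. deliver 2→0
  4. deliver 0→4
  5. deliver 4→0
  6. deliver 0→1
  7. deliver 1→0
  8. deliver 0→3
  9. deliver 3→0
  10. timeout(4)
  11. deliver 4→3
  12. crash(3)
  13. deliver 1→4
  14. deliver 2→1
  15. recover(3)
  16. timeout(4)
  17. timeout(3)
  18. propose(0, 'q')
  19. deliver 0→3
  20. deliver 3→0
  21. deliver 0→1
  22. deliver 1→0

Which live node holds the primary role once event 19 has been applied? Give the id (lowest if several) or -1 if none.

after 1 — propose(0,'z'): ·
after 2 — deliver 0→2: n2:back/v0/[z]
after 3 — deliver 2→0: ·
after 4 — deliver 0→4: n4:back/v0/[z]
after 5 — deliver 4→0: n0:prim/v0/[z]
after 6 — deliver 0→1: n1:back/v0/[z]
after 7 — deliver 1→0: ·
after 8 — deliver 0→3: n3:back/v0/[z]
after 9 — deliver 3→0: ·
after 10 — timeout(4): n4:back/v1/[z]
after 11 — deliver 4→3: n3:back/v1/[z]
after 12 — crash(3): n3:✗back/v1/[z]
after 13 — deliver 1→4: ·
after 14 — deliver 2→1: ·
after 15 — recover(3): n3:back/v1/[z]
after 16 — timeout(4): n4:back/v2/[z]
after 17 — timeout(3): n3:back/v2/[z]
after 18 — propose(0,'q'): ·
after 19 — deliver 0→3: ·

0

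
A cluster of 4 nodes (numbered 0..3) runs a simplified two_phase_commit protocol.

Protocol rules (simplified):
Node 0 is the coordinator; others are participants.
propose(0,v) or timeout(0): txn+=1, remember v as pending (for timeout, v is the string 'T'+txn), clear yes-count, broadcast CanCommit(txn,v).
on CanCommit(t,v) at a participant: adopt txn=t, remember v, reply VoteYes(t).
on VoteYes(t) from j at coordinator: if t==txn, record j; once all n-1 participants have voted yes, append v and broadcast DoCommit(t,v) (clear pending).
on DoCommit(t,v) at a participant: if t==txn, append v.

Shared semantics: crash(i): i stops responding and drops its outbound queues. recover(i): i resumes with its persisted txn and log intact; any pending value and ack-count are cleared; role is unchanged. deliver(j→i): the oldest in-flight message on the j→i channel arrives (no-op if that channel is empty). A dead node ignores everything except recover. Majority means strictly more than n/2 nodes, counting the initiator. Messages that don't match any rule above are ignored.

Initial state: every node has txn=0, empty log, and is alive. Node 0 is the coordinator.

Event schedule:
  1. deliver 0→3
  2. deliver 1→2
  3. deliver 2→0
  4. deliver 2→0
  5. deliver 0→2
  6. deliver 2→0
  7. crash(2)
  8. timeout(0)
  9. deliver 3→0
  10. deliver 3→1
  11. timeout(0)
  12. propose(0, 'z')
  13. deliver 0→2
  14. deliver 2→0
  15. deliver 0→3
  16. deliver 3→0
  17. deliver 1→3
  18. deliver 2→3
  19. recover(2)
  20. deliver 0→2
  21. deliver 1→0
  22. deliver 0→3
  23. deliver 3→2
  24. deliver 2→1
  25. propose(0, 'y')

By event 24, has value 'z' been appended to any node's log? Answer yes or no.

no

1. deliver 0→3:  nop
2. deliver 1→2:  nop
3. deliver 2→0:  nop
4. deliver 2→0:  nop
5. deliver 0→2:  nop
6. deliver 2→0:  nop
7. crash(2):  <2:✗part t0 ->
8. timeout(0):  <0:coor t1 ->
9. deliver 3→0:  nop
10. deliver 3→1:  nop
11. timeout(0):  <0:coor t2 ->
12. propose(0,'z'):  <0:coor t3 ->
13. deliver 0→2:  nop
14. deliver 2→0:  nop
15. deliver 0→3:  <3:part t1 ->
16. deliver 3→0:  nop
17. deliver 1→3:  nop
18. deliver 2→3:  nop
19. recover(2):  <2:part t0 ->
20. deliver 0→2:  <2:part t1 ->
21. deliver 1→0:  nop
22. deliver 0→3:  <3:part t2 ->
23. deliver 3→2:  nop
24. deliver 2→1:  nop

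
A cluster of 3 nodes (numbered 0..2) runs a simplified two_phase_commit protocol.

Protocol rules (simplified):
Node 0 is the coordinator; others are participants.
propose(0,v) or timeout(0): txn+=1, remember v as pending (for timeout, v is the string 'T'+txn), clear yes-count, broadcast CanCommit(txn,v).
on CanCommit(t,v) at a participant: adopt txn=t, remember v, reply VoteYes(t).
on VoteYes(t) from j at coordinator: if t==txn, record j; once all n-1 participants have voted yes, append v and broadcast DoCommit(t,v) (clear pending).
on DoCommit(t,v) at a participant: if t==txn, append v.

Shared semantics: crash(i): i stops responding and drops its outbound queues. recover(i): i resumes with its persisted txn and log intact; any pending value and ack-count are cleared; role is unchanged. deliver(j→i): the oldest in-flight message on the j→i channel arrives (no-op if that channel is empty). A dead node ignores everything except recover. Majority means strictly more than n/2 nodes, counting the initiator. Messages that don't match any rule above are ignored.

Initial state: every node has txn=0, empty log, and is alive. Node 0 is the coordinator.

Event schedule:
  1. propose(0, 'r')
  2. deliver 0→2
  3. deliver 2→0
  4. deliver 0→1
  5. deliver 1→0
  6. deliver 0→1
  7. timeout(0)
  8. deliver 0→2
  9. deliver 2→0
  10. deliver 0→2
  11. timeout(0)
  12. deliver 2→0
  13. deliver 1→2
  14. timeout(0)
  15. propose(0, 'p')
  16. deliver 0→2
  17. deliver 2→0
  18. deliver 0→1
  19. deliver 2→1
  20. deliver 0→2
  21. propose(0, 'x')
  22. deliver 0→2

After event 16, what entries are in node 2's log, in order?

step 1 propose(0,'r'): 0={coor,t=1,log=-}
step 2 deliver 0→2: 2={part,t=1,log=-}
step 3 deliver 2→0: —
step 4 deliver 0→1: 1={part,t=1,log=-}
step 5 deliver 1→0: 0={coor,t=1,log=r}
step 6 deliver 0→1: 1={part,t=1,log=r}
step 7 timeout(0): 0={coor,t=2,log=r}
step 8 deliver 0→2: 2={part,t=1,log=r}
step 9 deliver 2→0: —
step 10 deliver 0→2: 2={part,t=2,log=r}
step 11 timeout(0): 0={coor,t=3,log=r}
step 12 deliver 2→0: —
step 13 deliver 1→2: —
step 14 timeout(0): 0={coor,t=4,log=r}
step 15 propose(0,'p'): 0={coor,t=5,log=r}
step 16 deliver 0→2: 2={part,t=3,log=r}

r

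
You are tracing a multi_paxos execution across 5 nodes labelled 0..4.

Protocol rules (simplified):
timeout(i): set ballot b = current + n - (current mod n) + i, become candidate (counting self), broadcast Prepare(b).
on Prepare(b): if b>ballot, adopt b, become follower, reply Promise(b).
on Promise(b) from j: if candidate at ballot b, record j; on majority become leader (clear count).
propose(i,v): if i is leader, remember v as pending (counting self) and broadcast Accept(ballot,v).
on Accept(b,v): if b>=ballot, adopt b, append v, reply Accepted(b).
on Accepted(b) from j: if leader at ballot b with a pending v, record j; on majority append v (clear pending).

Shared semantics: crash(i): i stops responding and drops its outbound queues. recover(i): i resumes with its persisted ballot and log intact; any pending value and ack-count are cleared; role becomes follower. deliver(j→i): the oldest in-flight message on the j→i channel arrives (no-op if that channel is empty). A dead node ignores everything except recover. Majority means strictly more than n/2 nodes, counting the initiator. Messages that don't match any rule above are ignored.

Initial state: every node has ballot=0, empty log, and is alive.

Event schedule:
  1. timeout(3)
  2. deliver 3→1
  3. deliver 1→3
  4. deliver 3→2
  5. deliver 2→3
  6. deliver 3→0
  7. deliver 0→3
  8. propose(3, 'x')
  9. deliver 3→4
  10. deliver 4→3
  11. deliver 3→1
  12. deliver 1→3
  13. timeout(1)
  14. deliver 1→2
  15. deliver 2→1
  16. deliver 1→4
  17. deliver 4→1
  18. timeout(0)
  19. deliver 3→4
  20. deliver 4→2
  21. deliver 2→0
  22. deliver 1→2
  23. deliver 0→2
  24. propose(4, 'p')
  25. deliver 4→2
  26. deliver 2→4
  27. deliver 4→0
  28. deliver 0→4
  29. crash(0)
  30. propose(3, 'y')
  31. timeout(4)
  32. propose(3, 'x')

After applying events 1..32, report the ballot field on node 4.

19

step 1 timeout(3): 3={cand,b=8,log=-}
step 2 deliver 3→1: 1={foll,b=8,log=-}
step 3 deliver 1→3: —
step 4 deliver 3→2: 2={foll,b=8,log=-}
step 5 deliver 2→3: 3={lead,b=8,log=-}
step 6 deliver 3→0: 0={foll,b=8,log=-}
step 7 deliver 0→3: —
step 8 propose(3,'x'): —
step 9 deliver 3→4: 4={foll,b=8,log=-}
step 10 deliver 4→3: —
step 11 deliver 3→1: 1={foll,b=8,log=x}
step 12 deliver 1→3: —
step 13 timeout(1): 1={cand,b=11,log=x}
step 14 deliver 1→2: 2={foll,b=11,log=-}
step 15 deliver 2→1: —
step 16 deliver 1→4: 4={foll,b=11,log=-}
step 17 deliver 4→1: 1={lead,b=11,log=x}
step 18 timeout(0): 0={cand,b=10,log=-}
step 19 deliver 3→4: —
step 20 deliver 4→2: —
step 21 deliver 2→0: —
step 22 deliver 1→2: —
step 23 deliver 0→2: —
step 24 propose(4,'p'): —
step 25 deliver 4→2: —
step 26 deliver 2→4: —
step 27 deliver 4→0: —
step 28 deliver 0→4: —
step 29 crash(0): 0={✗cand,b=10,log=-}
step 30 propose(3,'y'): —
step 31 timeout(4): 4={cand,b=19,log=-}
step 32 propose(3,'x'): —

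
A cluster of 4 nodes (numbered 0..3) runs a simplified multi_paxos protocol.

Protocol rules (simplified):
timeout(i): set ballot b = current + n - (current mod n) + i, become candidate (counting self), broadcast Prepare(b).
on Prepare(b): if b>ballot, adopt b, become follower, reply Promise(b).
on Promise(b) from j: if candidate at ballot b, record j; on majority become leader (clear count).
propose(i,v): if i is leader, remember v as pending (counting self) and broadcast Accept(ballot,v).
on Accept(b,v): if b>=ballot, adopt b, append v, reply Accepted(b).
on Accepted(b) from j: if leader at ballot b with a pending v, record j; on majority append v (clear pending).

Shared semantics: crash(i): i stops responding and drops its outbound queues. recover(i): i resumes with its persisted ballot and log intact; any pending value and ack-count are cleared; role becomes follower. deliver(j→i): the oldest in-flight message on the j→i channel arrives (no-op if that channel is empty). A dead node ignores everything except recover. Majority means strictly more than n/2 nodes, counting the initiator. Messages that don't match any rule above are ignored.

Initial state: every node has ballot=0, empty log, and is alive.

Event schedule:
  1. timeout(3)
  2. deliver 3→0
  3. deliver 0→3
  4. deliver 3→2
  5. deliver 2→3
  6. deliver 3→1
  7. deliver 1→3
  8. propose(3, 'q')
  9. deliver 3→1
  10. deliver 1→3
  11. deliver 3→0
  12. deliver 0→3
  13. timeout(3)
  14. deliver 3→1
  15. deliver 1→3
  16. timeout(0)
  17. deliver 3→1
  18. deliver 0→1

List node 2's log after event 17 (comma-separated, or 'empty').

1. timeout(3):  <3:cand b7 ->
2. deliver 3→0:  <0:foll b7 ->
3. deliver 0→3:  nop
4. deliver 3→2:  <2:foll b7 ->
5. deliver 2→3:  <3:lead b7 ->
6. deliver 3→1:  <1:foll b7 ->
7. deliver 1→3:  nop
8. propose(3,'q'):  nop
9. deliver 3→1:  <1:foll b7 q>
10. deliver 1→3:  nop
11. deliver 3→0:  <0:foll b7 q>
12. deliver 0→3:  <3:lead b7 q>
13. timeout(3):  <3:cand b11 q>
14. deliver 3→1:  <1:foll b11 q>
15. deliver 1→3:  nop
16. timeout(0):  <0:cand b8 q>
17. deliver 3→1:  nop

empty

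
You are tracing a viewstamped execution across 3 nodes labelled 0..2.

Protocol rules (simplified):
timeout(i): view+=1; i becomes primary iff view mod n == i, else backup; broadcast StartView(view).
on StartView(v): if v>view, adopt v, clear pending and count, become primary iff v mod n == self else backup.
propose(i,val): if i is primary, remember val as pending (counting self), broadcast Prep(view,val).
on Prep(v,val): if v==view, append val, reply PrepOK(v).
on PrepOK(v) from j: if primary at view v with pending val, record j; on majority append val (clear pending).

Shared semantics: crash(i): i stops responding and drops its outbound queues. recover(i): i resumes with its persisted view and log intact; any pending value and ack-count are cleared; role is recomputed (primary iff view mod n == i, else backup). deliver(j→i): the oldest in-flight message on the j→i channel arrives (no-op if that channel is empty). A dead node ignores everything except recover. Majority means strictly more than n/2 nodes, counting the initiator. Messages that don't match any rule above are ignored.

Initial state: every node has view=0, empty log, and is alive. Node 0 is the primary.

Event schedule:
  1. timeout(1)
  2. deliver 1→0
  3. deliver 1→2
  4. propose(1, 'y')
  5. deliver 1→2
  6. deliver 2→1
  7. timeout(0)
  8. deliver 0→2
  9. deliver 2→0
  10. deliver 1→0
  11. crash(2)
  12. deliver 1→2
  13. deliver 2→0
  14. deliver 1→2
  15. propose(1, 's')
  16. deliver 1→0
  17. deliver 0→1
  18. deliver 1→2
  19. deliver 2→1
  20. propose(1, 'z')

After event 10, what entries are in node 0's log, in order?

step 1 timeout(1): 1={prim,v=1,log=-}
step 2 deliver 1→0: 0={back,v=1,log=-}
step 3 deliver 1→2: 2={back,v=1,log=-}
step 4 propose(1,'y'): —
step 5 deliver 1→2: 2={back,v=1,log=y}
step 6 deliver 2→1: 1={prim,v=1,log=y}
step 7 timeout(0): 0={back,v=2,log=-}
step 8 deliver 0→2: 2={prim,v=2,log=y}
step 9 deliver 2→0: —
step 10 deliver 1→0: —

empty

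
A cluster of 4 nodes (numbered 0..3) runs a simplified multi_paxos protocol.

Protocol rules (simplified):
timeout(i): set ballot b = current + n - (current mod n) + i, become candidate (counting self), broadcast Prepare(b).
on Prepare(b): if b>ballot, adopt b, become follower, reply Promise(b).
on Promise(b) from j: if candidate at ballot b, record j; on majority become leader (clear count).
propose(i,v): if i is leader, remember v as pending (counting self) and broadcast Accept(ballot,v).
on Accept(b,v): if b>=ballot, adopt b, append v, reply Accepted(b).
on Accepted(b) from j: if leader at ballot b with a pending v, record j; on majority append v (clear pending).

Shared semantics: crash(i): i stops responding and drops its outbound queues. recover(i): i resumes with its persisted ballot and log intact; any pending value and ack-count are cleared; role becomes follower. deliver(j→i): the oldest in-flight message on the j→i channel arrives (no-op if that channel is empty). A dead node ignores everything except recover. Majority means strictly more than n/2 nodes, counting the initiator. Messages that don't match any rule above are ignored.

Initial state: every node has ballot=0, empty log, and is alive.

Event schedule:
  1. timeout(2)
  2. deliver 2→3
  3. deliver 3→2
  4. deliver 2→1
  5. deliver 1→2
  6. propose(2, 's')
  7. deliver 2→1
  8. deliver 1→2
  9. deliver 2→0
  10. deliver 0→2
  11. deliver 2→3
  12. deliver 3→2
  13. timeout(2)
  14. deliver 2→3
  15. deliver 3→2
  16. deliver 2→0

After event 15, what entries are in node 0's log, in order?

e1 timeout(2): 2[cand,b=6,-]
e2 deliver 2→3: 3[foll,b=6,-]
e3 deliver 3→2: ·
e4 deliver 2→1: 1[foll,b=6,-]
e5 deliver 1→2: 2[lead,b=6,-]
e6 propose(2,'s'): ·
e7 deliver 2→1: 1[foll,b=6,s]
e8 deliver 1→2: ·
e9 deliver 2→0: 0[foll,b=6,-]
e10 deliver 0→2: ·
e11 deliver 2→3: 3[foll,b=6,s]
e12 deliver 3→2: 2[lead,b=6,s]
e13 timeout(2): 2[cand,b=10,s]
e14 deliver 2→3: 3[foll,b=10,s]
e15 deliver 3→2: ·

empty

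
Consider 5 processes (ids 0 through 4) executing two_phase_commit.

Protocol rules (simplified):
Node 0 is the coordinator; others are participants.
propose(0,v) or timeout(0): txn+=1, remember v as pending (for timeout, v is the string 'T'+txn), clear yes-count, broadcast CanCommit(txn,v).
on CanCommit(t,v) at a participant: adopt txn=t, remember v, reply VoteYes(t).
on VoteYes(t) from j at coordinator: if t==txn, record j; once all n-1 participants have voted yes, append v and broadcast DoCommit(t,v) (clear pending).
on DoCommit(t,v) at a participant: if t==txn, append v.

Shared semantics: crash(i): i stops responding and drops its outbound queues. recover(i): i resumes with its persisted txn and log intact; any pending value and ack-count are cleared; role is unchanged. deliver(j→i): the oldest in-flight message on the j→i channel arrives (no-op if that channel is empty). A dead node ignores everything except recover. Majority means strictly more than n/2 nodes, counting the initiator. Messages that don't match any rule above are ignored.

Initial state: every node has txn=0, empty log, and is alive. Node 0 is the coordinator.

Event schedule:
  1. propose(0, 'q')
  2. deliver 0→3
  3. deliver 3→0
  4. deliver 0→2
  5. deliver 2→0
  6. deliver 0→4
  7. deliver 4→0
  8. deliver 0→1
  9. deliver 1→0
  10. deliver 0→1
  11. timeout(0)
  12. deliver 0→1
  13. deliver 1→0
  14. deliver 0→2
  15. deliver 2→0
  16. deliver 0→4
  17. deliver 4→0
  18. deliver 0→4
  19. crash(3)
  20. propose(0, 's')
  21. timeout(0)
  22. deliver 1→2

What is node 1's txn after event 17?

2

step 1 propose(0,'q'): 0={coor,t=1,log=-}
step 2 deliver 0→3: 3={part,t=1,log=-}
step 3 deliver 3→0: —
step 4 deliver 0→2: 2={part,t=1,log=-}
step 5 deliver 2→0: —
step 6 deliver 0→4: 4={part,t=1,log=-}
step 7 deliver 4→0: —
step 8 deliver 0→1: 1={part,t=1,log=-}
step 9 deliver 1→0: 0={coor,t=1,log=q}
step 10 deliver 0→1: 1={part,t=1,log=q}
step 11 timeout(0): 0={coor,t=2,log=q}
step 12 deliver 0→1: 1={part,t=2,log=q}
step 13 deliver 1→0: —
step 14 deliver 0→2: 2={part,t=1,log=q}
step 15 deliver 2→0: —
step 16 deliver 0→4: 4={part,t=1,log=q}
step 17 deliver 4→0: —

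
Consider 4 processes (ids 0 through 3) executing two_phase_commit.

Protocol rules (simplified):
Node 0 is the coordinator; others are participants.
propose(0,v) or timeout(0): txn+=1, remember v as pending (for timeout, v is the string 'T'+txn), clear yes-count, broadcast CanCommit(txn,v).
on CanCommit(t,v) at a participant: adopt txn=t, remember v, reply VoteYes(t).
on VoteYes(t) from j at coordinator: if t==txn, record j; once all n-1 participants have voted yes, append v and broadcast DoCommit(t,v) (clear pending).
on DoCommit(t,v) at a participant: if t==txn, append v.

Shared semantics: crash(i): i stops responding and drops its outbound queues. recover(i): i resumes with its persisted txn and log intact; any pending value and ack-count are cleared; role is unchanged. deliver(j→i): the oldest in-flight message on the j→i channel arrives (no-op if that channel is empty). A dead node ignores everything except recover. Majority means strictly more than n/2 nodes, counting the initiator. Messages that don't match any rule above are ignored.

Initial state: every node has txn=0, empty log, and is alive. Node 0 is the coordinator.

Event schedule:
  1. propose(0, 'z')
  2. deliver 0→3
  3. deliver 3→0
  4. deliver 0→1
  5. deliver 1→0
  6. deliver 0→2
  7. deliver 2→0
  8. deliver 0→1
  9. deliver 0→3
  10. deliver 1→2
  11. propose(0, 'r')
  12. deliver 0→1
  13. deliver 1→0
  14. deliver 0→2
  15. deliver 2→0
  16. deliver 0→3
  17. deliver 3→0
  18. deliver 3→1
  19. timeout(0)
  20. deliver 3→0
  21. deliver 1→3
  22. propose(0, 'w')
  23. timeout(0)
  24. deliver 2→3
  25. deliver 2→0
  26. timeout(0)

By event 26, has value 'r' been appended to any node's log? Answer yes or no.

e1 propose(0,'z'): 0[coor,t=1,-]
e2 deliver 0→3: 3[part,t=1,-]
e3 deliver 3→0: ·
e4 deliver 0→1: 1[part,t=1,-]
e5 deliver 1→0: ·
e6 deliver 0→2: 2[part,t=1,-]
e7 deliver 2→0: 0[coor,t=1,z]
e8 deliver 0→1: 1[part,t=1,z]
e9 deliver 0→3: 3[part,t=1,z]
e10 deliver 1→2: ·
e11 propose(0,'r'): 0[coor,t=2,z]
e12 deliver 0→1: 1[part,t=2,z]
e13 deliver 1→0: ·
e14 deliver 0→2: 2[part,t=1,z]
e15 deliver 2→0: ·
e16 deliver 0→3: 3[part,t=2,z]
e17 deliver 3→0: ·
e18 deliver 3→1: ·
e19 timeout(0): 0[coor,t=3,z]
e20 deliver 3→0: ·
e21 deliver 1→3: ·
e22 propose(0,'w'): 0[coor,t=4,z]
e23 timeout(0): 0[coor,t=5,z]
e24 deliver 2→3: ·
e25 deliver 2→0: ·
e26 timeout(0): 0[coor,t=6,z]

no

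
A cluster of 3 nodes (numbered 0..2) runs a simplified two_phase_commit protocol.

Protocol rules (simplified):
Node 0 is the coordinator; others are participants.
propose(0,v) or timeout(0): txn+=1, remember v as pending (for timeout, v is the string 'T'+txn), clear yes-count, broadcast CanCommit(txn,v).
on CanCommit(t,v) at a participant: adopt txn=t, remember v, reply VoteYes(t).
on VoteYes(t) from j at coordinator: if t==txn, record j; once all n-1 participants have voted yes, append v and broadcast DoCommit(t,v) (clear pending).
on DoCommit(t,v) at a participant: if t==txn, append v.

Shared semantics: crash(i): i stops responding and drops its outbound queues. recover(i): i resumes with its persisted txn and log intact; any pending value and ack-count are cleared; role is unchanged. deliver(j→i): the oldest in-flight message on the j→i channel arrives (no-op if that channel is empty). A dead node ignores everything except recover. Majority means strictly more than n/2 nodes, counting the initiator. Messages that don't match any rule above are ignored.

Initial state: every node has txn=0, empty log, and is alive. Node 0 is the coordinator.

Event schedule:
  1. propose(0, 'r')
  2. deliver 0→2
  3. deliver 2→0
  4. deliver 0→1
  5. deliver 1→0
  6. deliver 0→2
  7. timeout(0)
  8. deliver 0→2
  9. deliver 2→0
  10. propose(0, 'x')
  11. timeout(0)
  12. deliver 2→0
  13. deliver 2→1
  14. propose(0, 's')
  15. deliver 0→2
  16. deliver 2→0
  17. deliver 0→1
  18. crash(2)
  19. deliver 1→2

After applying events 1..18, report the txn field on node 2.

3

step 1 propose(0,'r'): 0={coor,t=1,log=-}
step 2 deliver 0→2: 2={part,t=1,log=-}
step 3 deliver 2→0: —
step 4 deliver 0→1: 1={part,t=1,log=-}
step 5 deliver 1→0: 0={coor,t=1,log=r}
step 6 deliver 0→2: 2={part,t=1,log=r}
step 7 timeout(0): 0={coor,t=2,log=r}
step 8 deliver 0→2: 2={part,t=2,log=r}
step 9 deliver 2→0: —
step 10 propose(0,'x'): 0={coor,t=3,log=r}
step 11 timeout(0): 0={coor,t=4,log=r}
step 12 deliver 2→0: —
step 13 deliver 2→1: —
step 14 propose(0,'s'): 0={coor,t=5,log=r}
step 15 deliver 0→2: 2={part,t=3,log=r}
step 16 deliver 2→0: —
step 17 deliver 0→1: 1={part,t=1,log=r}
step 18 crash(2): 2={✗part,t=3,log=r}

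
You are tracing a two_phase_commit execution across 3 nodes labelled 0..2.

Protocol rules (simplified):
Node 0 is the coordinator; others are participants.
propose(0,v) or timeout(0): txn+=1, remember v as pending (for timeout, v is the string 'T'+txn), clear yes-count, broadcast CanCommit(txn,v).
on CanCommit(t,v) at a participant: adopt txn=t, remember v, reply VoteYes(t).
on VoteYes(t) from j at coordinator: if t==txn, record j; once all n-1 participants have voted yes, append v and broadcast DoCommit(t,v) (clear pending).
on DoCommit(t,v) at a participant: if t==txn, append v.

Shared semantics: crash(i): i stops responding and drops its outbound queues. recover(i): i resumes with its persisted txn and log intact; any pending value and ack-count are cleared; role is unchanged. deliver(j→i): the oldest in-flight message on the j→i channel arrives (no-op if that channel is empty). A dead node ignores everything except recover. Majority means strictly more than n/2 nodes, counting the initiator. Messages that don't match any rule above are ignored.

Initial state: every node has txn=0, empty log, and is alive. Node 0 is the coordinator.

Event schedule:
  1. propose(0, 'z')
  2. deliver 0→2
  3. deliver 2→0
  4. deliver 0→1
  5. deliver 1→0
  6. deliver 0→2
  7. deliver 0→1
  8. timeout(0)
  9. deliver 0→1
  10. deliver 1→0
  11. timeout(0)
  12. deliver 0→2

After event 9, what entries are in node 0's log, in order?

z

1. propose(0,'z'):  <0:coor t1 ->
2. deliver 0→2:  <2:part t1 ->
3. deliver 2→0:  nop
4. deliver 0→1:  <1:part t1 ->
5. deliver 1→0:  <0:coor t1 z>
6. deliver 0→2:  <2:part t1 z>
7. deliver 0→1:  <1:part t1 z>
8. timeout(0):  <0:coor t2 z>
9. deliver 0→1:  <1:part t2 z>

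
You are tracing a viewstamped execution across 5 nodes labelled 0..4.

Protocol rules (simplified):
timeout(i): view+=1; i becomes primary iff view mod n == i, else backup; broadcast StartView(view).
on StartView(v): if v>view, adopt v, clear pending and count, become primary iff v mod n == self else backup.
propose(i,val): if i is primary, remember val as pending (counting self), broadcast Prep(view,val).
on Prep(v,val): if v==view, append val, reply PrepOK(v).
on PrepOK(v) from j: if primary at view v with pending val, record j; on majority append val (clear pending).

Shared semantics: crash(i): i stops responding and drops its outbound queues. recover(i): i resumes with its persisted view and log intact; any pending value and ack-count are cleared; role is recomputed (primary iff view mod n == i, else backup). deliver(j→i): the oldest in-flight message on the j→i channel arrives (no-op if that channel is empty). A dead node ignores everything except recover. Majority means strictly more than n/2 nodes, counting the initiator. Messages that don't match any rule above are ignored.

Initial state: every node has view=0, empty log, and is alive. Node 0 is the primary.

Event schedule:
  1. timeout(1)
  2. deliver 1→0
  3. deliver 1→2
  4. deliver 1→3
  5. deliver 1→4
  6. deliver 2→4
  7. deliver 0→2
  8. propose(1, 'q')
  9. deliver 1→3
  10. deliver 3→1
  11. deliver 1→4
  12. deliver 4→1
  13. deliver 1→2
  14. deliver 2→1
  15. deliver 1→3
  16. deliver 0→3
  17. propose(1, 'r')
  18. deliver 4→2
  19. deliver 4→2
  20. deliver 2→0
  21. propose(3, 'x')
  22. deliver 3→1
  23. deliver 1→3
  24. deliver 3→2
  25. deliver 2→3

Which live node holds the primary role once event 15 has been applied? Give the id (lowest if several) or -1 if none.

step 1 timeout(1): 1={prim,v=1,log=-}
step 2 deliver 1→0: 0={back,v=1,log=-}
step 3 deliver 1→2: 2={back,v=1,log=-}
step 4 deliver 1→3: 3={back,v=1,log=-}
step 5 deliver 1→4: 4={back,v=1,log=-}
step 6 deliver 2→4: —
step 7 deliver 0→2: —
step 8 propose(1,'q'): —
step 9 deliver 1→3: 3={back,v=1,log=q}
step 10 deliver 3→1: —
step 11 deliver 1→4: 4={back,v=1,log=q}
step 12 deliver 4→1: 1={prim,v=1,log=q}
step 13 deliver 1→2: 2={back,v=1,log=q}
step 14 deliver 2→1: —
step 15 deliver 1→3: —

1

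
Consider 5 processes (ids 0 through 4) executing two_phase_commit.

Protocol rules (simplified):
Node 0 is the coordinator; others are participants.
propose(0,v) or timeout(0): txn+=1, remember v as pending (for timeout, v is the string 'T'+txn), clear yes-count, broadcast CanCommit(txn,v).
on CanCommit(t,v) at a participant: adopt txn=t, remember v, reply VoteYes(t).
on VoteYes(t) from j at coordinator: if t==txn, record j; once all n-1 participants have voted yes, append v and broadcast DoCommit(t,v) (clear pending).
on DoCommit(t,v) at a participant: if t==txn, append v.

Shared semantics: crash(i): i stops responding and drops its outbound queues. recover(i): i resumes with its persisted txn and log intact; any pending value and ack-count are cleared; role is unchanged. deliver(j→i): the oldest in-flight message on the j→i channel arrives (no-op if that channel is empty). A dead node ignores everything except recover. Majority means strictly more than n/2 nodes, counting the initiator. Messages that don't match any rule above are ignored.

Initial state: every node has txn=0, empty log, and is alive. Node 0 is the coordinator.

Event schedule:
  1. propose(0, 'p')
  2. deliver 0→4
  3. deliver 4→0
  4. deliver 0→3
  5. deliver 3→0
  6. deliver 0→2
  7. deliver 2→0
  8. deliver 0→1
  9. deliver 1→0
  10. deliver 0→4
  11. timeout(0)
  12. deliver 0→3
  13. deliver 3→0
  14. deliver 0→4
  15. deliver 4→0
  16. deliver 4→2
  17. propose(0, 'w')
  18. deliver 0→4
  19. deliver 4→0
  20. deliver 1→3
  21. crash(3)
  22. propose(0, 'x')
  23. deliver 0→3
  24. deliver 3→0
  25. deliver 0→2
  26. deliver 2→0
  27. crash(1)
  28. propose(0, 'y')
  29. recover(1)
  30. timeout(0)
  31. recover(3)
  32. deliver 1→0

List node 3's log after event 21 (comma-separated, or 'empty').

p

step 1 propose(0,'p'): 0={coor,t=1,log=-}
step 2 deliver 0→4: 4={part,t=1,log=-}
step 3 deliver 4→0: —
step 4 deliver 0→3: 3={part,t=1,log=-}
step 5 deliver 3→0: —
step 6 deliver 0→2: 2={part,t=1,log=-}
step 7 deliver 2→0: —
step 8 deliver 0→1: 1={part,t=1,log=-}
step 9 deliver 1→0: 0={coor,t=1,log=p}
step 10 deliver 0→4: 4={part,t=1,log=p}
step 11 timeout(0): 0={coor,t=2,log=p}
step 12 deliver 0→3: 3={part,t=1,log=p}
step 13 deliver 3→0: —
step 14 deliver 0→4: 4={part,t=2,log=p}
step 15 deliver 4→0: —
step 16 deliver 4→2: —
step 17 propose(0,'w'): 0={coor,t=3,log=p}
step 18 deliver 0→4: 4={part,t=3,log=p}
step 19 deliver 4→0: —
step 20 deliver 1→3: —
step 21 crash(3): 3={✗part,t=1,log=p}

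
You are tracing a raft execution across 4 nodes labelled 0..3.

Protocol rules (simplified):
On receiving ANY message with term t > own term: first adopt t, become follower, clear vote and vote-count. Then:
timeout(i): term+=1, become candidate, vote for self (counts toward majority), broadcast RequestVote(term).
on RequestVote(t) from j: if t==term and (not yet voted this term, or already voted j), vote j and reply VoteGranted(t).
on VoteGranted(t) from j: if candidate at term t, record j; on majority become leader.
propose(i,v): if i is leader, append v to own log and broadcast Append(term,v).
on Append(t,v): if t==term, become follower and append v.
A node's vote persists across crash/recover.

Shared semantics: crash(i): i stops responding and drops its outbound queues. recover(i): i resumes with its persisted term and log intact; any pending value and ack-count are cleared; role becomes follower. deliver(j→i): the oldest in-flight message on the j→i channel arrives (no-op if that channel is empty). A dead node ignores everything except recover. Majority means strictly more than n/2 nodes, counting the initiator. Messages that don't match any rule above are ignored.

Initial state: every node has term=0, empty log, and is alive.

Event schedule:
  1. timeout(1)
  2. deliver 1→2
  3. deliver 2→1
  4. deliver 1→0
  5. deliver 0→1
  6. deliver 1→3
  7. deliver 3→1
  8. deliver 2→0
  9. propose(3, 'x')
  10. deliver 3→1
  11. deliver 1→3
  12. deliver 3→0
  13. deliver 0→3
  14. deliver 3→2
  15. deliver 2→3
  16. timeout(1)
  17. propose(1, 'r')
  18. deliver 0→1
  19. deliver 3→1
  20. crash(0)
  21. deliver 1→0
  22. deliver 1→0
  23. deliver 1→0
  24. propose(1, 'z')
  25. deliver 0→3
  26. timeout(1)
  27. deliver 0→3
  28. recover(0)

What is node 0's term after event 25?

1

[1] timeout(1) → N1(cand t1 [-])
[2] deliver 1→2 → N2(foll t1 [-])
[3] deliver 2→1 → ∅
[4] deliver 1→0 → N0(foll t1 [-])
[5] deliver 0→1 → N1(lead t1 [-])
[6] deliver 1→3 → N3(foll t1 [-])
[7] deliver 3→1 → ∅
[8] deliver 2→0 → ∅
[9] propose(3,'x') → ∅
[10] deliver 3→1 → ∅
[11] deliver 1→3 → ∅
[12] deliver 3→0 → ∅
[13] deliver 0→3 → ∅
[14] deliver 3→2 → ∅
[15] deliver 2→3 → ∅
[16] timeout(1) → N1(cand t2 [-])
[17] propose(1,'r') → ∅
[18] deliver 0→1 → ∅
[19] deliver 3→1 → ∅
[20] crash(0) → N0(✗foll t1 [-])
[21] deliver 1→0 → ∅
[22] deliver 1→0 → ∅
[23] deliver 1→0 → ∅
[24] propose(1,'z') → ∅
[25] deliver 0→3 → ∅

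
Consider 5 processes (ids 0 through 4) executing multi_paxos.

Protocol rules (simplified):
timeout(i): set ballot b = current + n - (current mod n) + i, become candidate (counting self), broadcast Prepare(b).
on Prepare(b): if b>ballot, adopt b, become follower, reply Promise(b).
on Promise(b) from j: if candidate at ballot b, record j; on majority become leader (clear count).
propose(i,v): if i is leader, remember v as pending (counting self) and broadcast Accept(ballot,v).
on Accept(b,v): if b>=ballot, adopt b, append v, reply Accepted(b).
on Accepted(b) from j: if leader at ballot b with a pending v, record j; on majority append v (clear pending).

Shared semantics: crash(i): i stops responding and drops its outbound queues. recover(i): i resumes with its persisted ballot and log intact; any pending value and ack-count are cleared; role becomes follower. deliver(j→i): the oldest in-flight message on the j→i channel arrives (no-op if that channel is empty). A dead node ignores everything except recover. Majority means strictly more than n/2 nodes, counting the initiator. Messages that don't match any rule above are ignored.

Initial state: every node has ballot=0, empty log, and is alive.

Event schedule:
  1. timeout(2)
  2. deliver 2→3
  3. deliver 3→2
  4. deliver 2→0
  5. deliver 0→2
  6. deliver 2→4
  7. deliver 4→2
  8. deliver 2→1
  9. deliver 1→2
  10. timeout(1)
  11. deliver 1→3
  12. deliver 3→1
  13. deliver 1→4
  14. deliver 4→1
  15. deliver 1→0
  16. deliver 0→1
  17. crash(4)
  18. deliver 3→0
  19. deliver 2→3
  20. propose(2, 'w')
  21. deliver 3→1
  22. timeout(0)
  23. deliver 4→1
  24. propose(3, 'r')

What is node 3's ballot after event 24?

11

e1 timeout(2): 2[cand,b=7,-]
e2 deliver 2→3: 3[foll,b=7,-]
e3 deliver 3→2: ·
e4 deliver 2→0: 0[foll,b=7,-]
e5 deliver 0→2: 2[lead,b=7,-]
e6 deliver 2→4: 4[foll,b=7,-]
e7 deliver 4→2: ·
e8 deliver 2→1: 1[foll,b=7,-]
e9 deliver 1→2: ·
e10 timeout(1): 1[cand,b=11,-]
e11 deliver 1→3: 3[foll,b=11,-]
e12 deliver 3→1: ·
e13 deliver 1→4: 4[foll,b=11,-]
e14 deliver 4→1: 1[lead,b=11,-]
e15 deliver 1→0: 0[foll,b=11,-]
e16 deliver 0→1: ·
e17 crash(4): 4[✗foll,b=11,-]
e18 deliver 3→0: ·
e19 deliver 2→3: ·
e20 propose(2,'w'): ·
e21 deliver 3→1: ·
e22 timeout(0): 0[cand,b=15,-]
e23 deliver 4→1: ·
e24 propose(3,'r'): ·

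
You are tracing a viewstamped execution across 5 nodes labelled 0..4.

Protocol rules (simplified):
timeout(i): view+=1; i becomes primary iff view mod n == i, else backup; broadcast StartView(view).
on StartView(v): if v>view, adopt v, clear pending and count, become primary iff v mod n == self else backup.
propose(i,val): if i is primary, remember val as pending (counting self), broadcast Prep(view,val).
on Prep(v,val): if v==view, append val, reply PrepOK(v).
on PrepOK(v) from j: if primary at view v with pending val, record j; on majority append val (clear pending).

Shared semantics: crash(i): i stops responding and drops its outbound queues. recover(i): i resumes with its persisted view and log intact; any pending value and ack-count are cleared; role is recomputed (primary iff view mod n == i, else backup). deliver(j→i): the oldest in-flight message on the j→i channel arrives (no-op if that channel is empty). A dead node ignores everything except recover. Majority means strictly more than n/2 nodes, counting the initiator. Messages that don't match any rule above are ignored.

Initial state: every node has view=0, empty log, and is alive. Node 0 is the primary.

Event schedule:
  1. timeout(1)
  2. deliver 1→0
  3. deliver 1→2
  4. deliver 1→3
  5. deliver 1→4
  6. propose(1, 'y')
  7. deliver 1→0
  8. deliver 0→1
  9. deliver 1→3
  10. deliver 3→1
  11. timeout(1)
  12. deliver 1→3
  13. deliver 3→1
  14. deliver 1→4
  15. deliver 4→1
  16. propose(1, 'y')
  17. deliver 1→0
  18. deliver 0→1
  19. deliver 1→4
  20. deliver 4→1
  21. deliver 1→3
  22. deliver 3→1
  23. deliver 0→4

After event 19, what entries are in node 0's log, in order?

y

step 1 timeout(1): 1={prim,v=1,log=-}
step 2 deliver 1→0: 0={back,v=1,log=-}
step 3 deliver 1→2: 2={back,v=1,log=-}
step 4 deliver 1→3: 3={back,v=1,log=-}
step 5 deliver 1→4: 4={back,v=1,log=-}
step 6 propose(1,'y'): —
step 7 deliver 1→0: 0={back,v=1,log=y}
step 8 deliver 0→1: —
step 9 deliver 1→3: 3={back,v=1,log=y}
step 10 deliver 3→1: 1={prim,v=1,log=y}
step 11 timeout(1): 1={back,v=2,log=y}
step 12 deliver 1→3: 3={back,v=2,log=y}
step 13 deliver 3→1: —
step 14 deliver 1→4: 4={back,v=1,log=y}
step 15 deliver 4→1: —
step 16 propose(1,'y'): —
step 17 deliver 1→0: 0={back,v=2,log=y}
step 18 deliver 0→1: —
step 19 deliver 1→4: 4={back,v=2,log=y}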